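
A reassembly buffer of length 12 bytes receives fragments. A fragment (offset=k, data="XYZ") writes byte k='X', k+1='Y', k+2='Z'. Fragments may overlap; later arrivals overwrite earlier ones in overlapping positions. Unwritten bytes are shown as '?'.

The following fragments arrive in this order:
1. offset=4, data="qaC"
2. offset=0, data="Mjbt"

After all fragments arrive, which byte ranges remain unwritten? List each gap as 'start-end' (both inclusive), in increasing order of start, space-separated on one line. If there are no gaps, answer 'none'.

Fragment 1: offset=4 len=3
Fragment 2: offset=0 len=4
Gaps: 7-11

Answer: 7-11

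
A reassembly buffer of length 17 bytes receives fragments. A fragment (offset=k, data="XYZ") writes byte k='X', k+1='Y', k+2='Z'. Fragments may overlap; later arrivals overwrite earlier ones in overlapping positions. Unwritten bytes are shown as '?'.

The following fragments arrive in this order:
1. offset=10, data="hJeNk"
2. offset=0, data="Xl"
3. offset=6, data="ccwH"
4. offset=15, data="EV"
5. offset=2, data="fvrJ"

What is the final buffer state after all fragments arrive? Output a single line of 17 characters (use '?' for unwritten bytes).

Answer: XlfvrJccwHhJeNkEV

Derivation:
Fragment 1: offset=10 data="hJeNk" -> buffer=??????????hJeNk??
Fragment 2: offset=0 data="Xl" -> buffer=Xl????????hJeNk??
Fragment 3: offset=6 data="ccwH" -> buffer=Xl????ccwHhJeNk??
Fragment 4: offset=15 data="EV" -> buffer=Xl????ccwHhJeNkEV
Fragment 5: offset=2 data="fvrJ" -> buffer=XlfvrJccwHhJeNkEV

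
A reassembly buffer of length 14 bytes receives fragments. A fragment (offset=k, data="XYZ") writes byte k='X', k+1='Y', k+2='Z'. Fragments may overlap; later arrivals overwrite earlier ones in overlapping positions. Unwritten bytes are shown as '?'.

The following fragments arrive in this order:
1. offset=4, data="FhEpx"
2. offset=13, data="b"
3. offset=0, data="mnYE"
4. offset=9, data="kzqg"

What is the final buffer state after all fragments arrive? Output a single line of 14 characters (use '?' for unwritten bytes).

Answer: mnYEFhEpxkzqgb

Derivation:
Fragment 1: offset=4 data="FhEpx" -> buffer=????FhEpx?????
Fragment 2: offset=13 data="b" -> buffer=????FhEpx????b
Fragment 3: offset=0 data="mnYE" -> buffer=mnYEFhEpx????b
Fragment 4: offset=9 data="kzqg" -> buffer=mnYEFhEpxkzqgb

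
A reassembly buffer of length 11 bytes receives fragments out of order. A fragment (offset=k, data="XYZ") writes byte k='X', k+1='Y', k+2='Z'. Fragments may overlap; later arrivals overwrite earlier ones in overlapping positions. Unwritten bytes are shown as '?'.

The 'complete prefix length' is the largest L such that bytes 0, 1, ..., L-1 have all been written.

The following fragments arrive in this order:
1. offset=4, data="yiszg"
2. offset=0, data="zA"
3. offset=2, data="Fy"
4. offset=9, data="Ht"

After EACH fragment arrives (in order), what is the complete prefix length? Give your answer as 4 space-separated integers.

Fragment 1: offset=4 data="yiszg" -> buffer=????yiszg?? -> prefix_len=0
Fragment 2: offset=0 data="zA" -> buffer=zA??yiszg?? -> prefix_len=2
Fragment 3: offset=2 data="Fy" -> buffer=zAFyyiszg?? -> prefix_len=9
Fragment 4: offset=9 data="Ht" -> buffer=zAFyyiszgHt -> prefix_len=11

Answer: 0 2 9 11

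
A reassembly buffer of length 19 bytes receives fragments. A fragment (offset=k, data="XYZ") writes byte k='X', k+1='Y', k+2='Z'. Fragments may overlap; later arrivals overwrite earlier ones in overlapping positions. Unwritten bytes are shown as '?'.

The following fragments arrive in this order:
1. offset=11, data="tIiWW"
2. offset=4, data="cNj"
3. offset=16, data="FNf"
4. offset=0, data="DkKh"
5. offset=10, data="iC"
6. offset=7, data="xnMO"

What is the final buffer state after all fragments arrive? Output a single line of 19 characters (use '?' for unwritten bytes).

Answer: DkKhcNjxnMOCIiWWFNf

Derivation:
Fragment 1: offset=11 data="tIiWW" -> buffer=???????????tIiWW???
Fragment 2: offset=4 data="cNj" -> buffer=????cNj????tIiWW???
Fragment 3: offset=16 data="FNf" -> buffer=????cNj????tIiWWFNf
Fragment 4: offset=0 data="DkKh" -> buffer=DkKhcNj????tIiWWFNf
Fragment 5: offset=10 data="iC" -> buffer=DkKhcNj???iCIiWWFNf
Fragment 6: offset=7 data="xnMO" -> buffer=DkKhcNjxnMOCIiWWFNf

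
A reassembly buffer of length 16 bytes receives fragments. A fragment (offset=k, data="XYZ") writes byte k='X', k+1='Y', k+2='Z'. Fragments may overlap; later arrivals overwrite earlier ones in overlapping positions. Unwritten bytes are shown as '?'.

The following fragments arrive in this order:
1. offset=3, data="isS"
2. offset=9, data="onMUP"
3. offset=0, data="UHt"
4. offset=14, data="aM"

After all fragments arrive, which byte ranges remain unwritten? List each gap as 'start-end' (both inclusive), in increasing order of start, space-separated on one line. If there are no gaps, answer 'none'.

Answer: 6-8

Derivation:
Fragment 1: offset=3 len=3
Fragment 2: offset=9 len=5
Fragment 3: offset=0 len=3
Fragment 4: offset=14 len=2
Gaps: 6-8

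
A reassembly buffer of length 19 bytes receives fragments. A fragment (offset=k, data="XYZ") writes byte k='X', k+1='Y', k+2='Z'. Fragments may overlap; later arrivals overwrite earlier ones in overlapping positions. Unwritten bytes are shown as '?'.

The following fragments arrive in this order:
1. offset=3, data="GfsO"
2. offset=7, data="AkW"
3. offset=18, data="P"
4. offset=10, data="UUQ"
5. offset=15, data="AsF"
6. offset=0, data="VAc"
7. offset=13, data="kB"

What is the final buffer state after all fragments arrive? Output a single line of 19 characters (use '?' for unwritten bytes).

Answer: VAcGfsOAkWUUQkBAsFP

Derivation:
Fragment 1: offset=3 data="GfsO" -> buffer=???GfsO????????????
Fragment 2: offset=7 data="AkW" -> buffer=???GfsOAkW?????????
Fragment 3: offset=18 data="P" -> buffer=???GfsOAkW????????P
Fragment 4: offset=10 data="UUQ" -> buffer=???GfsOAkWUUQ?????P
Fragment 5: offset=15 data="AsF" -> buffer=???GfsOAkWUUQ??AsFP
Fragment 6: offset=0 data="VAc" -> buffer=VAcGfsOAkWUUQ??AsFP
Fragment 7: offset=13 data="kB" -> buffer=VAcGfsOAkWUUQkBAsFP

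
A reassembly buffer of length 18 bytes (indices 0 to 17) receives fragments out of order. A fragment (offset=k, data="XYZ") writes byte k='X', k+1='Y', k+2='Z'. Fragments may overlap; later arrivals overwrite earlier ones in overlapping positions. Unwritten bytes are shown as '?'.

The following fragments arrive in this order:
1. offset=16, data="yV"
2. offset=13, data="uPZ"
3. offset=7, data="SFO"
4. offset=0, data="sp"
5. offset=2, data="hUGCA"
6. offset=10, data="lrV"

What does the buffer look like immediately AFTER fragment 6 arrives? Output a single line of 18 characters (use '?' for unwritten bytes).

Answer: sphUGCASFOlrVuPZyV

Derivation:
Fragment 1: offset=16 data="yV" -> buffer=????????????????yV
Fragment 2: offset=13 data="uPZ" -> buffer=?????????????uPZyV
Fragment 3: offset=7 data="SFO" -> buffer=???????SFO???uPZyV
Fragment 4: offset=0 data="sp" -> buffer=sp?????SFO???uPZyV
Fragment 5: offset=2 data="hUGCA" -> buffer=sphUGCASFO???uPZyV
Fragment 6: offset=10 data="lrV" -> buffer=sphUGCASFOlrVuPZyV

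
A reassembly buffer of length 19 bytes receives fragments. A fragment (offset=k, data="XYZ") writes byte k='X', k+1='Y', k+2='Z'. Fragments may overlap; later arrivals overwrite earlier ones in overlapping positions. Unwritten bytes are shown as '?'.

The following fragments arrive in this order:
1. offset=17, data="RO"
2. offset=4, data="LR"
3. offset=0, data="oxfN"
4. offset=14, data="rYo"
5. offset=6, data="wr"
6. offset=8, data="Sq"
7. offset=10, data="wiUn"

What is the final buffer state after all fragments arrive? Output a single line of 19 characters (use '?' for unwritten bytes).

Answer: oxfNLRwrSqwiUnrYoRO

Derivation:
Fragment 1: offset=17 data="RO" -> buffer=?????????????????RO
Fragment 2: offset=4 data="LR" -> buffer=????LR???????????RO
Fragment 3: offset=0 data="oxfN" -> buffer=oxfNLR???????????RO
Fragment 4: offset=14 data="rYo" -> buffer=oxfNLR????????rYoRO
Fragment 5: offset=6 data="wr" -> buffer=oxfNLRwr??????rYoRO
Fragment 6: offset=8 data="Sq" -> buffer=oxfNLRwrSq????rYoRO
Fragment 7: offset=10 data="wiUn" -> buffer=oxfNLRwrSqwiUnrYoRO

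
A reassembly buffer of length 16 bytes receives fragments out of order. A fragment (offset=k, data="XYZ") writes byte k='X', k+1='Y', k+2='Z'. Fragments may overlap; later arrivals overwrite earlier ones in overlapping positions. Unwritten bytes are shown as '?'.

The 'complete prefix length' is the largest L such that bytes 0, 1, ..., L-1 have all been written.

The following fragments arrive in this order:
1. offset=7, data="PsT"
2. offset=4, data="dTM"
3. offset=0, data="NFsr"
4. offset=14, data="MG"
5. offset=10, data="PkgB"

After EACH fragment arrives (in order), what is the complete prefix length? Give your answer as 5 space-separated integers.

Answer: 0 0 10 10 16

Derivation:
Fragment 1: offset=7 data="PsT" -> buffer=???????PsT?????? -> prefix_len=0
Fragment 2: offset=4 data="dTM" -> buffer=????dTMPsT?????? -> prefix_len=0
Fragment 3: offset=0 data="NFsr" -> buffer=NFsrdTMPsT?????? -> prefix_len=10
Fragment 4: offset=14 data="MG" -> buffer=NFsrdTMPsT????MG -> prefix_len=10
Fragment 5: offset=10 data="PkgB" -> buffer=NFsrdTMPsTPkgBMG -> prefix_len=16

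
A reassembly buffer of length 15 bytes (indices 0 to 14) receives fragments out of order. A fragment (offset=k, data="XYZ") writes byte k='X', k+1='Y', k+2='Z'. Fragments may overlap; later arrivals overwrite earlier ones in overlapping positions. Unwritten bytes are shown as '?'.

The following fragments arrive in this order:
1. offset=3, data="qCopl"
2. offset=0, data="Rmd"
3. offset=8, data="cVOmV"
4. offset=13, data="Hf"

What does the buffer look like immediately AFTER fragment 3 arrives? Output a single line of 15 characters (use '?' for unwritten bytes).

Answer: RmdqCoplcVOmV??

Derivation:
Fragment 1: offset=3 data="qCopl" -> buffer=???qCopl???????
Fragment 2: offset=0 data="Rmd" -> buffer=RmdqCopl???????
Fragment 3: offset=8 data="cVOmV" -> buffer=RmdqCoplcVOmV??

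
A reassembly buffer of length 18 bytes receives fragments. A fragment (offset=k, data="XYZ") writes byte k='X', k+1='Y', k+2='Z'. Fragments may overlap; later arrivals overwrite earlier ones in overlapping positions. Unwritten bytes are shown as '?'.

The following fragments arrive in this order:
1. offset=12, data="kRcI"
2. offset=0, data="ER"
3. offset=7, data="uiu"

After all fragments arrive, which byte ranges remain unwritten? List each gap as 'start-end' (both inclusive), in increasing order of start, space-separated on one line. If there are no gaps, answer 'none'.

Fragment 1: offset=12 len=4
Fragment 2: offset=0 len=2
Fragment 3: offset=7 len=3
Gaps: 2-6 10-11 16-17

Answer: 2-6 10-11 16-17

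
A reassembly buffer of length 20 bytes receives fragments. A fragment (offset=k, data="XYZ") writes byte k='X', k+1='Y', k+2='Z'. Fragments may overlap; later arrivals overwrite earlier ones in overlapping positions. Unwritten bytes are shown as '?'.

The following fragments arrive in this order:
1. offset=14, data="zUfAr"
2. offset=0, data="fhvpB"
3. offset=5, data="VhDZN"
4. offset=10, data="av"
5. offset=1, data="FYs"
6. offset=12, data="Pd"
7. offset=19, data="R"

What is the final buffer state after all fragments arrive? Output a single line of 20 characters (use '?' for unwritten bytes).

Answer: fFYsBVhDZNavPdzUfArR

Derivation:
Fragment 1: offset=14 data="zUfAr" -> buffer=??????????????zUfAr?
Fragment 2: offset=0 data="fhvpB" -> buffer=fhvpB?????????zUfAr?
Fragment 3: offset=5 data="VhDZN" -> buffer=fhvpBVhDZN????zUfAr?
Fragment 4: offset=10 data="av" -> buffer=fhvpBVhDZNav??zUfAr?
Fragment 5: offset=1 data="FYs" -> buffer=fFYsBVhDZNav??zUfAr?
Fragment 6: offset=12 data="Pd" -> buffer=fFYsBVhDZNavPdzUfAr?
Fragment 7: offset=19 data="R" -> buffer=fFYsBVhDZNavPdzUfArR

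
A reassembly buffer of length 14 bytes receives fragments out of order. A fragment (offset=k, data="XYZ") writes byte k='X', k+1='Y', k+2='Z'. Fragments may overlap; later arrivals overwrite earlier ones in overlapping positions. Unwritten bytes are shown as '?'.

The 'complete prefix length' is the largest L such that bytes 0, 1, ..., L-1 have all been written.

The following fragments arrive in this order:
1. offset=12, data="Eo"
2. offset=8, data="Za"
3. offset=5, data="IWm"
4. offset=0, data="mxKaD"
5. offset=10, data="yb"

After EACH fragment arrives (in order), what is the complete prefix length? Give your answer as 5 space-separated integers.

Fragment 1: offset=12 data="Eo" -> buffer=????????????Eo -> prefix_len=0
Fragment 2: offset=8 data="Za" -> buffer=????????Za??Eo -> prefix_len=0
Fragment 3: offset=5 data="IWm" -> buffer=?????IWmZa??Eo -> prefix_len=0
Fragment 4: offset=0 data="mxKaD" -> buffer=mxKaDIWmZa??Eo -> prefix_len=10
Fragment 5: offset=10 data="yb" -> buffer=mxKaDIWmZaybEo -> prefix_len=14

Answer: 0 0 0 10 14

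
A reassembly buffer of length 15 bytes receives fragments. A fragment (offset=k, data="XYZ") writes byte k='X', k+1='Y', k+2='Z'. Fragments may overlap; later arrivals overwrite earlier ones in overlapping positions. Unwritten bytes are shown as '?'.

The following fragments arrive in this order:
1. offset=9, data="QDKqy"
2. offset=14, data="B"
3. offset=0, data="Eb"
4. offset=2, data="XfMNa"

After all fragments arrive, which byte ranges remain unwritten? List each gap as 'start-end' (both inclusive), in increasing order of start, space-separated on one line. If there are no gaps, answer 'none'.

Fragment 1: offset=9 len=5
Fragment 2: offset=14 len=1
Fragment 3: offset=0 len=2
Fragment 4: offset=2 len=5
Gaps: 7-8

Answer: 7-8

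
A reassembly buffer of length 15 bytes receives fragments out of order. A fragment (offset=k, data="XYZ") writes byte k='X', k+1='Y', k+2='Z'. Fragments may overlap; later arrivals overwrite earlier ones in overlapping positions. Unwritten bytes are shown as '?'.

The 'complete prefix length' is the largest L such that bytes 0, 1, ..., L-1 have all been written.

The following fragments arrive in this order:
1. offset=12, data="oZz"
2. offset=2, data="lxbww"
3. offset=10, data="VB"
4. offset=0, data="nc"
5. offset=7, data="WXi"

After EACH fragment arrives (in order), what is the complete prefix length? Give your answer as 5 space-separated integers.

Answer: 0 0 0 7 15

Derivation:
Fragment 1: offset=12 data="oZz" -> buffer=????????????oZz -> prefix_len=0
Fragment 2: offset=2 data="lxbww" -> buffer=??lxbww?????oZz -> prefix_len=0
Fragment 3: offset=10 data="VB" -> buffer=??lxbww???VBoZz -> prefix_len=0
Fragment 4: offset=0 data="nc" -> buffer=nclxbww???VBoZz -> prefix_len=7
Fragment 5: offset=7 data="WXi" -> buffer=nclxbwwWXiVBoZz -> prefix_len=15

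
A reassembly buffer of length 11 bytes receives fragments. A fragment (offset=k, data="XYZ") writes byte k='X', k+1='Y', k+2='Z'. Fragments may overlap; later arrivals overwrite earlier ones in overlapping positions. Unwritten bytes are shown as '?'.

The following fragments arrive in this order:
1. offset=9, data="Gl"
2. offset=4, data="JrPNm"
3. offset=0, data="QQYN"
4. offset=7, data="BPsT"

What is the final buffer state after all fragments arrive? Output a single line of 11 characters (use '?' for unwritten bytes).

Fragment 1: offset=9 data="Gl" -> buffer=?????????Gl
Fragment 2: offset=4 data="JrPNm" -> buffer=????JrPNmGl
Fragment 3: offset=0 data="QQYN" -> buffer=QQYNJrPNmGl
Fragment 4: offset=7 data="BPsT" -> buffer=QQYNJrPBPsT

Answer: QQYNJrPBPsT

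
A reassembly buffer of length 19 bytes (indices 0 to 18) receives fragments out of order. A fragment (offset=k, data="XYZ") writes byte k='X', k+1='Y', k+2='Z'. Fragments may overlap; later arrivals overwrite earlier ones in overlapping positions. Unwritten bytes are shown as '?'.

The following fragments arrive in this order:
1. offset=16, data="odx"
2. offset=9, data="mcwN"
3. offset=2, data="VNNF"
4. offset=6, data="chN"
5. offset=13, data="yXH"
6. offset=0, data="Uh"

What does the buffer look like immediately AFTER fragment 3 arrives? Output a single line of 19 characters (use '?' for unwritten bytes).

Fragment 1: offset=16 data="odx" -> buffer=????????????????odx
Fragment 2: offset=9 data="mcwN" -> buffer=?????????mcwN???odx
Fragment 3: offset=2 data="VNNF" -> buffer=??VNNF???mcwN???odx

Answer: ??VNNF???mcwN???odx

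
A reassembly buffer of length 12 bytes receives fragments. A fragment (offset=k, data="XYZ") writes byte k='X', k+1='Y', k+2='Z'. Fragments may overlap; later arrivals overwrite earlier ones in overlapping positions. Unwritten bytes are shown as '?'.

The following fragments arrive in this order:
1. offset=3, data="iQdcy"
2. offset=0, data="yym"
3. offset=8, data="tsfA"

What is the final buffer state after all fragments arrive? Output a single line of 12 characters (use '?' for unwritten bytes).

Fragment 1: offset=3 data="iQdcy" -> buffer=???iQdcy????
Fragment 2: offset=0 data="yym" -> buffer=yymiQdcy????
Fragment 3: offset=8 data="tsfA" -> buffer=yymiQdcytsfA

Answer: yymiQdcytsfA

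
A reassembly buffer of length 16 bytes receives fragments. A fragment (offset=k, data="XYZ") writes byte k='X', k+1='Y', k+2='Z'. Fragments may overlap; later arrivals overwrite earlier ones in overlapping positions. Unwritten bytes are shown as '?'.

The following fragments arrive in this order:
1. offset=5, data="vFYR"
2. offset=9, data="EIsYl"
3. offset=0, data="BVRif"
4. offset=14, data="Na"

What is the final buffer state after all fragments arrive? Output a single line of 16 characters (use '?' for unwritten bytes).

Fragment 1: offset=5 data="vFYR" -> buffer=?????vFYR???????
Fragment 2: offset=9 data="EIsYl" -> buffer=?????vFYREIsYl??
Fragment 3: offset=0 data="BVRif" -> buffer=BVRifvFYREIsYl??
Fragment 4: offset=14 data="Na" -> buffer=BVRifvFYREIsYlNa

Answer: BVRifvFYREIsYlNa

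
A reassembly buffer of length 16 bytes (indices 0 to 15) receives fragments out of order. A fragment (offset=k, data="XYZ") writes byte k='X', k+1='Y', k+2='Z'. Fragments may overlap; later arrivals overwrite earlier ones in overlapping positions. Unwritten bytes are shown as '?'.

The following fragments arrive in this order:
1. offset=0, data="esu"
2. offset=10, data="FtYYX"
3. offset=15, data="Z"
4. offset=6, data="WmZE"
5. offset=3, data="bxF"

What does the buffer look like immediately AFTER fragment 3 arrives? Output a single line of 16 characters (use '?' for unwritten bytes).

Fragment 1: offset=0 data="esu" -> buffer=esu?????????????
Fragment 2: offset=10 data="FtYYX" -> buffer=esu???????FtYYX?
Fragment 3: offset=15 data="Z" -> buffer=esu???????FtYYXZ

Answer: esu???????FtYYXZ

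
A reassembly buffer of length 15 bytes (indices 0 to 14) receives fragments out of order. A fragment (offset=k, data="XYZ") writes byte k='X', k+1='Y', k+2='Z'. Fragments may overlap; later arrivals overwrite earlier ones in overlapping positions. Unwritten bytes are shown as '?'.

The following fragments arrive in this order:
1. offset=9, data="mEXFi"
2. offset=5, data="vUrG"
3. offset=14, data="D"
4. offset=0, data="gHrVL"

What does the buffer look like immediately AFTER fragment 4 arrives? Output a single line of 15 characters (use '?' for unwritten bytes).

Answer: gHrVLvUrGmEXFiD

Derivation:
Fragment 1: offset=9 data="mEXFi" -> buffer=?????????mEXFi?
Fragment 2: offset=5 data="vUrG" -> buffer=?????vUrGmEXFi?
Fragment 3: offset=14 data="D" -> buffer=?????vUrGmEXFiD
Fragment 4: offset=0 data="gHrVL" -> buffer=gHrVLvUrGmEXFiD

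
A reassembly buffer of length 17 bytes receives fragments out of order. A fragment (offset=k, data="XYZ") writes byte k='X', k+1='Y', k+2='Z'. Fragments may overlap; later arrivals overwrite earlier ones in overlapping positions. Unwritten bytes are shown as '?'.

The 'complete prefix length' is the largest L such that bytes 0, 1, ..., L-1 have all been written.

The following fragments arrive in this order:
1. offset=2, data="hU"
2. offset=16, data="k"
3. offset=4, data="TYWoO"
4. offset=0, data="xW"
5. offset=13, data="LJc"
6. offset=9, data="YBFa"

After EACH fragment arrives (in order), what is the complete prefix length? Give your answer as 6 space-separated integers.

Fragment 1: offset=2 data="hU" -> buffer=??hU????????????? -> prefix_len=0
Fragment 2: offset=16 data="k" -> buffer=??hU????????????k -> prefix_len=0
Fragment 3: offset=4 data="TYWoO" -> buffer=??hUTYWoO???????k -> prefix_len=0
Fragment 4: offset=0 data="xW" -> buffer=xWhUTYWoO???????k -> prefix_len=9
Fragment 5: offset=13 data="LJc" -> buffer=xWhUTYWoO????LJck -> prefix_len=9
Fragment 6: offset=9 data="YBFa" -> buffer=xWhUTYWoOYBFaLJck -> prefix_len=17

Answer: 0 0 0 9 9 17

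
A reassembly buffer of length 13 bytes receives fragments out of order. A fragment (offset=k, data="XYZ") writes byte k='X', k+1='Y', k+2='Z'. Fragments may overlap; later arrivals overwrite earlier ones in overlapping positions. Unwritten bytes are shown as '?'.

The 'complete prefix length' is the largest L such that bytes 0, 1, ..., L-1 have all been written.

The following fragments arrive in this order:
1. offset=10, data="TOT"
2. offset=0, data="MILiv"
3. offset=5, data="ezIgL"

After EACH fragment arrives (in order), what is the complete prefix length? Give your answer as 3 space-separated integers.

Fragment 1: offset=10 data="TOT" -> buffer=??????????TOT -> prefix_len=0
Fragment 2: offset=0 data="MILiv" -> buffer=MILiv?????TOT -> prefix_len=5
Fragment 3: offset=5 data="ezIgL" -> buffer=MILivezIgLTOT -> prefix_len=13

Answer: 0 5 13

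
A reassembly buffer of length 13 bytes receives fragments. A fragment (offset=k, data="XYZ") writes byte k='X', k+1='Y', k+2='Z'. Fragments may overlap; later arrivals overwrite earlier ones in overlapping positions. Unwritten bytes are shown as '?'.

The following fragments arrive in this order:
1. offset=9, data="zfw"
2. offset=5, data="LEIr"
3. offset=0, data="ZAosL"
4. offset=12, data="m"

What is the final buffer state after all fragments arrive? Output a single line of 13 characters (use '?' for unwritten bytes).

Fragment 1: offset=9 data="zfw" -> buffer=?????????zfw?
Fragment 2: offset=5 data="LEIr" -> buffer=?????LEIrzfw?
Fragment 3: offset=0 data="ZAosL" -> buffer=ZAosLLEIrzfw?
Fragment 4: offset=12 data="m" -> buffer=ZAosLLEIrzfwm

Answer: ZAosLLEIrzfwm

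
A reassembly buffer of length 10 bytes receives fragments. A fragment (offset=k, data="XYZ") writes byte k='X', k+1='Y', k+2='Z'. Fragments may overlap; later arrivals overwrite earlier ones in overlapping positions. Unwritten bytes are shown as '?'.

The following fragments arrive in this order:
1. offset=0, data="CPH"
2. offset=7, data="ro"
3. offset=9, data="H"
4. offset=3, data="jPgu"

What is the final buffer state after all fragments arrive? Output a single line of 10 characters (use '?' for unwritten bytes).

Answer: CPHjPguroH

Derivation:
Fragment 1: offset=0 data="CPH" -> buffer=CPH???????
Fragment 2: offset=7 data="ro" -> buffer=CPH????ro?
Fragment 3: offset=9 data="H" -> buffer=CPH????roH
Fragment 4: offset=3 data="jPgu" -> buffer=CPHjPguroH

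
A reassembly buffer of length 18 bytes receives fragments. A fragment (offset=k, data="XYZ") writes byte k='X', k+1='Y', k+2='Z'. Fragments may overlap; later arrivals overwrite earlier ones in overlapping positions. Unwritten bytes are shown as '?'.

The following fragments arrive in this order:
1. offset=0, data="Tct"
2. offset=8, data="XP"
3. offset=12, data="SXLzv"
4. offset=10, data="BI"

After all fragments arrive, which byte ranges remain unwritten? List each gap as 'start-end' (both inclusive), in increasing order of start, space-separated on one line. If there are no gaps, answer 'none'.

Fragment 1: offset=0 len=3
Fragment 2: offset=8 len=2
Fragment 3: offset=12 len=5
Fragment 4: offset=10 len=2
Gaps: 3-7 17-17

Answer: 3-7 17-17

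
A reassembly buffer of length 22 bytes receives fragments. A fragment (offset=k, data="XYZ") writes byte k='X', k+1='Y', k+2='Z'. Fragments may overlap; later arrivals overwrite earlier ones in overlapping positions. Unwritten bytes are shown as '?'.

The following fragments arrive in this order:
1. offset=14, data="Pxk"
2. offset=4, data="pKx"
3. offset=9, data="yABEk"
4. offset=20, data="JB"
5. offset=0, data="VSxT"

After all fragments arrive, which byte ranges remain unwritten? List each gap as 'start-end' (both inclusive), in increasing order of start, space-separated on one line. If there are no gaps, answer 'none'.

Fragment 1: offset=14 len=3
Fragment 2: offset=4 len=3
Fragment 3: offset=9 len=5
Fragment 4: offset=20 len=2
Fragment 5: offset=0 len=4
Gaps: 7-8 17-19

Answer: 7-8 17-19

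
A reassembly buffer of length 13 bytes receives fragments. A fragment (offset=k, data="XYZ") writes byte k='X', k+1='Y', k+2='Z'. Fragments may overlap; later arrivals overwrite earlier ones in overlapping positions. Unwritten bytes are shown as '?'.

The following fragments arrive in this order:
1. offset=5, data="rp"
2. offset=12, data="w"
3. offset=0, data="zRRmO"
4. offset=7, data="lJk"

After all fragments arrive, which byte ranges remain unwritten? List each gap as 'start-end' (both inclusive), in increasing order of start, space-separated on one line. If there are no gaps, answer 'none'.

Answer: 10-11

Derivation:
Fragment 1: offset=5 len=2
Fragment 2: offset=12 len=1
Fragment 3: offset=0 len=5
Fragment 4: offset=7 len=3
Gaps: 10-11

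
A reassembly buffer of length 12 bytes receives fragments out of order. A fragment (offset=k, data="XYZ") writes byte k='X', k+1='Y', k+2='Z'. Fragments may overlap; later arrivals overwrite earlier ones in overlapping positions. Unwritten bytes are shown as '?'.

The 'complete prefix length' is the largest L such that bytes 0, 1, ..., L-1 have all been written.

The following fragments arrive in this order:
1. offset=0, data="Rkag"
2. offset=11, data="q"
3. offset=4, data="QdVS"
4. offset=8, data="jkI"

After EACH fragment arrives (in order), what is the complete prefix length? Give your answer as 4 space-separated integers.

Answer: 4 4 8 12

Derivation:
Fragment 1: offset=0 data="Rkag" -> buffer=Rkag???????? -> prefix_len=4
Fragment 2: offset=11 data="q" -> buffer=Rkag???????q -> prefix_len=4
Fragment 3: offset=4 data="QdVS" -> buffer=RkagQdVS???q -> prefix_len=8
Fragment 4: offset=8 data="jkI" -> buffer=RkagQdVSjkIq -> prefix_len=12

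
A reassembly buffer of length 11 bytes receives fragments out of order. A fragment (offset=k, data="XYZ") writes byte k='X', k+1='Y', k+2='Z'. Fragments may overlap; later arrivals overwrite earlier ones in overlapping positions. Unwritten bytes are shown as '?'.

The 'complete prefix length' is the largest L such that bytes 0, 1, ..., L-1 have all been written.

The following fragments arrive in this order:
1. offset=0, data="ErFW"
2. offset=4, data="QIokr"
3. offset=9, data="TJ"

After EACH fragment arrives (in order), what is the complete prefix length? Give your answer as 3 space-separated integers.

Answer: 4 9 11

Derivation:
Fragment 1: offset=0 data="ErFW" -> buffer=ErFW??????? -> prefix_len=4
Fragment 2: offset=4 data="QIokr" -> buffer=ErFWQIokr?? -> prefix_len=9
Fragment 3: offset=9 data="TJ" -> buffer=ErFWQIokrTJ -> prefix_len=11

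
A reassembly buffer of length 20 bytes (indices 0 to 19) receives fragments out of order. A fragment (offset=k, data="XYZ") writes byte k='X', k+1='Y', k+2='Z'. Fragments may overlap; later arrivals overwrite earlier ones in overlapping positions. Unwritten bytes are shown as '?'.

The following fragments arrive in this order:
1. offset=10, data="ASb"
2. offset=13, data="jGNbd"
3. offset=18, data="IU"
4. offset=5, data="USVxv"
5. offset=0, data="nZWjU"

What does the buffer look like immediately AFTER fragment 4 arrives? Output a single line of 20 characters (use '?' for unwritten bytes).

Answer: ?????USVxvASbjGNbdIU

Derivation:
Fragment 1: offset=10 data="ASb" -> buffer=??????????ASb???????
Fragment 2: offset=13 data="jGNbd" -> buffer=??????????ASbjGNbd??
Fragment 3: offset=18 data="IU" -> buffer=??????????ASbjGNbdIU
Fragment 4: offset=5 data="USVxv" -> buffer=?????USVxvASbjGNbdIU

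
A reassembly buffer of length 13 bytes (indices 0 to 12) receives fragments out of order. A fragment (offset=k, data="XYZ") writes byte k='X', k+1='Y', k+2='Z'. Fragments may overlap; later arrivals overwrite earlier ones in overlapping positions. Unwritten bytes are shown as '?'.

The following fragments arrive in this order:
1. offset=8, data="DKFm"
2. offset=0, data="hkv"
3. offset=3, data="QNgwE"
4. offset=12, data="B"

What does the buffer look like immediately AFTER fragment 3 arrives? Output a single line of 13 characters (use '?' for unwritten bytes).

Answer: hkvQNgwEDKFm?

Derivation:
Fragment 1: offset=8 data="DKFm" -> buffer=????????DKFm?
Fragment 2: offset=0 data="hkv" -> buffer=hkv?????DKFm?
Fragment 3: offset=3 data="QNgwE" -> buffer=hkvQNgwEDKFm?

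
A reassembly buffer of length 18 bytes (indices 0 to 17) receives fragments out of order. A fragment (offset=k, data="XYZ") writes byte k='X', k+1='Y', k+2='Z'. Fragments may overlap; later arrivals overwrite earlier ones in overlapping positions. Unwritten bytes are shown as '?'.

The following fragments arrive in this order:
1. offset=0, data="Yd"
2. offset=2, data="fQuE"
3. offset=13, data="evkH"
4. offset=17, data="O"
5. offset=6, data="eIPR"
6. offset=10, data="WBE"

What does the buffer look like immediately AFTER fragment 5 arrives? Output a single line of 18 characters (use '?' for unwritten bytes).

Fragment 1: offset=0 data="Yd" -> buffer=Yd????????????????
Fragment 2: offset=2 data="fQuE" -> buffer=YdfQuE????????????
Fragment 3: offset=13 data="evkH" -> buffer=YdfQuE???????evkH?
Fragment 4: offset=17 data="O" -> buffer=YdfQuE???????evkHO
Fragment 5: offset=6 data="eIPR" -> buffer=YdfQuEeIPR???evkHO

Answer: YdfQuEeIPR???evkHO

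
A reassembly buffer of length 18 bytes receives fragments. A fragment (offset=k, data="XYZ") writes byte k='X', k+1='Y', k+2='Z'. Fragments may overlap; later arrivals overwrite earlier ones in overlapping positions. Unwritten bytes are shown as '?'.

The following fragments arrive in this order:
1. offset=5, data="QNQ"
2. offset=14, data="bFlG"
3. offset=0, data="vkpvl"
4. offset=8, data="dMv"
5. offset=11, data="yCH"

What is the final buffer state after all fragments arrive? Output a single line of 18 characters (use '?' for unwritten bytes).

Answer: vkpvlQNQdMvyCHbFlG

Derivation:
Fragment 1: offset=5 data="QNQ" -> buffer=?????QNQ??????????
Fragment 2: offset=14 data="bFlG" -> buffer=?????QNQ??????bFlG
Fragment 3: offset=0 data="vkpvl" -> buffer=vkpvlQNQ??????bFlG
Fragment 4: offset=8 data="dMv" -> buffer=vkpvlQNQdMv???bFlG
Fragment 5: offset=11 data="yCH" -> buffer=vkpvlQNQdMvyCHbFlG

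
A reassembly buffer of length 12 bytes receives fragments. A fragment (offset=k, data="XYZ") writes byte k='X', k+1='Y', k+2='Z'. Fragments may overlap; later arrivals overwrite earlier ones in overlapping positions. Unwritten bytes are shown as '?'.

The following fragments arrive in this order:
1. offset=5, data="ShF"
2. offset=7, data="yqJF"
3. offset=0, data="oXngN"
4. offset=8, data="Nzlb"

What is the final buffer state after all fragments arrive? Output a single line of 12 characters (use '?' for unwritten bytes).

Fragment 1: offset=5 data="ShF" -> buffer=?????ShF????
Fragment 2: offset=7 data="yqJF" -> buffer=?????ShyqJF?
Fragment 3: offset=0 data="oXngN" -> buffer=oXngNShyqJF?
Fragment 4: offset=8 data="Nzlb" -> buffer=oXngNShyNzlb

Answer: oXngNShyNzlb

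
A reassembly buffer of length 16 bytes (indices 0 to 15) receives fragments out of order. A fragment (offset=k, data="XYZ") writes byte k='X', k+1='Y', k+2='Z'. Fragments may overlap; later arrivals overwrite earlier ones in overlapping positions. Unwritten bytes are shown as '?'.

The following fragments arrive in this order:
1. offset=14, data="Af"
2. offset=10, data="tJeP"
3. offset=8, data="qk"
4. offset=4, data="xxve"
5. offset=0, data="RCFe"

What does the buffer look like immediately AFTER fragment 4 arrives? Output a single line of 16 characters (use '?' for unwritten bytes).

Fragment 1: offset=14 data="Af" -> buffer=??????????????Af
Fragment 2: offset=10 data="tJeP" -> buffer=??????????tJePAf
Fragment 3: offset=8 data="qk" -> buffer=????????qktJePAf
Fragment 4: offset=4 data="xxve" -> buffer=????xxveqktJePAf

Answer: ????xxveqktJePAf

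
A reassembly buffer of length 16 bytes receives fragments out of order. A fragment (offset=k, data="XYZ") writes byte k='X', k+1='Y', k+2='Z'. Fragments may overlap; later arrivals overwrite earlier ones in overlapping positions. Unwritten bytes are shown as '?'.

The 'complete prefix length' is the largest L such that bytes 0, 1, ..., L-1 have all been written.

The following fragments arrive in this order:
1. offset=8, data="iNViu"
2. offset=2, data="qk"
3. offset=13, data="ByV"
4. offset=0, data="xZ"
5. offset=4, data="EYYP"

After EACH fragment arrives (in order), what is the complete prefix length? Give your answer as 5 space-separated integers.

Fragment 1: offset=8 data="iNViu" -> buffer=????????iNViu??? -> prefix_len=0
Fragment 2: offset=2 data="qk" -> buffer=??qk????iNViu??? -> prefix_len=0
Fragment 3: offset=13 data="ByV" -> buffer=??qk????iNViuByV -> prefix_len=0
Fragment 4: offset=0 data="xZ" -> buffer=xZqk????iNViuByV -> prefix_len=4
Fragment 5: offset=4 data="EYYP" -> buffer=xZqkEYYPiNViuByV -> prefix_len=16

Answer: 0 0 0 4 16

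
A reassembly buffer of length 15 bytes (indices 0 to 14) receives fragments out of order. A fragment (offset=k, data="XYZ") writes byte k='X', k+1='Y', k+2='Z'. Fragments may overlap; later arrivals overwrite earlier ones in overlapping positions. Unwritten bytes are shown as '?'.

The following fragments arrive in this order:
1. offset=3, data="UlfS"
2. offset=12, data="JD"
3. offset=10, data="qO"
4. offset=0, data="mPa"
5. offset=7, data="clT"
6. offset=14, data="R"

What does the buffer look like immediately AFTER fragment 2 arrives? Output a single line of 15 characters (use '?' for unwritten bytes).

Fragment 1: offset=3 data="UlfS" -> buffer=???UlfS????????
Fragment 2: offset=12 data="JD" -> buffer=???UlfS?????JD?

Answer: ???UlfS?????JD?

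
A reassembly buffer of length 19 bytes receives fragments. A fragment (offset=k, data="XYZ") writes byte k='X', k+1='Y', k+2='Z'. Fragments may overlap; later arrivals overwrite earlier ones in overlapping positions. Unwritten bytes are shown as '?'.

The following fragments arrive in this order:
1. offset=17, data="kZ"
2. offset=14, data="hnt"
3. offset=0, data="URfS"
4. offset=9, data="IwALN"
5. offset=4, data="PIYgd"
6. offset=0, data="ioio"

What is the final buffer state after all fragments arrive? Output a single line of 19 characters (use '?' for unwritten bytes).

Answer: ioioPIYgdIwALNhntkZ

Derivation:
Fragment 1: offset=17 data="kZ" -> buffer=?????????????????kZ
Fragment 2: offset=14 data="hnt" -> buffer=??????????????hntkZ
Fragment 3: offset=0 data="URfS" -> buffer=URfS??????????hntkZ
Fragment 4: offset=9 data="IwALN" -> buffer=URfS?????IwALNhntkZ
Fragment 5: offset=4 data="PIYgd" -> buffer=URfSPIYgdIwALNhntkZ
Fragment 6: offset=0 data="ioio" -> buffer=ioioPIYgdIwALNhntkZ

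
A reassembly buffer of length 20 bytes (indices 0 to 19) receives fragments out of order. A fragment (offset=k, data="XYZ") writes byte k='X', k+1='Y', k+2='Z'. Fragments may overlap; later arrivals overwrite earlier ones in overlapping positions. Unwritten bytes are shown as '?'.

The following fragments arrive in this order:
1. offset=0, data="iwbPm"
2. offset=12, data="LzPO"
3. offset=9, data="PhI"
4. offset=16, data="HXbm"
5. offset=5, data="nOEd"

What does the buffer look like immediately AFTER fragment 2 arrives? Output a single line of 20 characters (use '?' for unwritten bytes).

Answer: iwbPm???????LzPO????

Derivation:
Fragment 1: offset=0 data="iwbPm" -> buffer=iwbPm???????????????
Fragment 2: offset=12 data="LzPO" -> buffer=iwbPm???????LzPO????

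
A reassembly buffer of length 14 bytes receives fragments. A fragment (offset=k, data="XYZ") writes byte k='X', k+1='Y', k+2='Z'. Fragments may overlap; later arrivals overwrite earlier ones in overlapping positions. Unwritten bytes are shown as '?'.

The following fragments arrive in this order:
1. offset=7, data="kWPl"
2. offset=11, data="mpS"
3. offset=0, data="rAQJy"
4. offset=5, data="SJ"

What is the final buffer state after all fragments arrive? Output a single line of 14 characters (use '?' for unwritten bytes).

Fragment 1: offset=7 data="kWPl" -> buffer=???????kWPl???
Fragment 2: offset=11 data="mpS" -> buffer=???????kWPlmpS
Fragment 3: offset=0 data="rAQJy" -> buffer=rAQJy??kWPlmpS
Fragment 4: offset=5 data="SJ" -> buffer=rAQJySJkWPlmpS

Answer: rAQJySJkWPlmpS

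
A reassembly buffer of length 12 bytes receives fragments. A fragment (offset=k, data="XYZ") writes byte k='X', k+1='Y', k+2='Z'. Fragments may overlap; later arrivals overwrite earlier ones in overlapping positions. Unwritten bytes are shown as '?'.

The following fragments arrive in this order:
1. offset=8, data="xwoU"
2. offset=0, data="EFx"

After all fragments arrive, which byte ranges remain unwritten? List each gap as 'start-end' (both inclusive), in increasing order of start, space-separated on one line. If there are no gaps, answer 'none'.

Answer: 3-7

Derivation:
Fragment 1: offset=8 len=4
Fragment 2: offset=0 len=3
Gaps: 3-7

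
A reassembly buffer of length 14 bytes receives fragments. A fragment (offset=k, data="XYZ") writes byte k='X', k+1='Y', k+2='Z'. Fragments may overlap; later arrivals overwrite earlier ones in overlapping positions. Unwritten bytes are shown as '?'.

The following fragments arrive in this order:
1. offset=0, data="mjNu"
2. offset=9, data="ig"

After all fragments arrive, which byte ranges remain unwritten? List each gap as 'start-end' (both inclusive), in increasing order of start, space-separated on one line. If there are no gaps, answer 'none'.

Fragment 1: offset=0 len=4
Fragment 2: offset=9 len=2
Gaps: 4-8 11-13

Answer: 4-8 11-13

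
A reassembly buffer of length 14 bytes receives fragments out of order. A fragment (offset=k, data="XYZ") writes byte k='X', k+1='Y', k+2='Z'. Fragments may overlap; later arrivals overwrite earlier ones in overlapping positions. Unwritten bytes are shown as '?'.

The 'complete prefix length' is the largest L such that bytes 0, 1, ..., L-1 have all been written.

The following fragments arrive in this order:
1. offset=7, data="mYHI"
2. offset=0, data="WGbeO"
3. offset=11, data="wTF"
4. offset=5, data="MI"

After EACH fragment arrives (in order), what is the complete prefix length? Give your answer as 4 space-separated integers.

Answer: 0 5 5 14

Derivation:
Fragment 1: offset=7 data="mYHI" -> buffer=???????mYHI??? -> prefix_len=0
Fragment 2: offset=0 data="WGbeO" -> buffer=WGbeO??mYHI??? -> prefix_len=5
Fragment 3: offset=11 data="wTF" -> buffer=WGbeO??mYHIwTF -> prefix_len=5
Fragment 4: offset=5 data="MI" -> buffer=WGbeOMImYHIwTF -> prefix_len=14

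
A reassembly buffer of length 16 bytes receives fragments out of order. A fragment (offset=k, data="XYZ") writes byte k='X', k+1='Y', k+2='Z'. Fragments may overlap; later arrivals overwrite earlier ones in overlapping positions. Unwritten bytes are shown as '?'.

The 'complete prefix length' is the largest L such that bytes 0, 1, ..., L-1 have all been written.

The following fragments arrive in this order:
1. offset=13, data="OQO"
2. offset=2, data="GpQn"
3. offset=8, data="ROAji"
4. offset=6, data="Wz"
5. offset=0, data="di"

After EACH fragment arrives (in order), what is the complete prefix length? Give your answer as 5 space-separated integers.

Fragment 1: offset=13 data="OQO" -> buffer=?????????????OQO -> prefix_len=0
Fragment 2: offset=2 data="GpQn" -> buffer=??GpQn???????OQO -> prefix_len=0
Fragment 3: offset=8 data="ROAji" -> buffer=??GpQn??ROAjiOQO -> prefix_len=0
Fragment 4: offset=6 data="Wz" -> buffer=??GpQnWzROAjiOQO -> prefix_len=0
Fragment 5: offset=0 data="di" -> buffer=diGpQnWzROAjiOQO -> prefix_len=16

Answer: 0 0 0 0 16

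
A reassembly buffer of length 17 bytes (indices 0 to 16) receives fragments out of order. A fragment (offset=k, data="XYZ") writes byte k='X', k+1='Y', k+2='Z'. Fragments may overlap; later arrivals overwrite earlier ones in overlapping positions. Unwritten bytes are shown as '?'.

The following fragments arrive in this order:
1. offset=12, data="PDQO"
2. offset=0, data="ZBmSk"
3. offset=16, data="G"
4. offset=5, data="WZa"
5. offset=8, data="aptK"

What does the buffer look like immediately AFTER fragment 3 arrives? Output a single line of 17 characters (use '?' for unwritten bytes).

Answer: ZBmSk???????PDQOG

Derivation:
Fragment 1: offset=12 data="PDQO" -> buffer=????????????PDQO?
Fragment 2: offset=0 data="ZBmSk" -> buffer=ZBmSk???????PDQO?
Fragment 3: offset=16 data="G" -> buffer=ZBmSk???????PDQOG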